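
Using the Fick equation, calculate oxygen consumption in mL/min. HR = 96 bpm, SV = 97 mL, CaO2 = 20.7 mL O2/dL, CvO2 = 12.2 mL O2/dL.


CO = HR*SV = 96*97/1000 = 9.312 L/min
a-v O2 diff = 20.7 - 12.2 = 8.5 mL/dL
VO2 = CO * (CaO2-CvO2) * 10 dL/L
VO2 = 9.312 * 8.5 * 10
VO2 = 791.5 mL/min


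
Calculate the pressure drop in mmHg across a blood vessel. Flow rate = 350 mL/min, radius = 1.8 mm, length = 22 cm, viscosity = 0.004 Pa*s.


dP = 8*mu*L*Q / (pi*r^4)
Q = 350 mL/min = 5.83333e-06 m^3/s
dP = 1245.23 Pa = 1245.23 / 133.322 mmHg = 9.34 mmHg


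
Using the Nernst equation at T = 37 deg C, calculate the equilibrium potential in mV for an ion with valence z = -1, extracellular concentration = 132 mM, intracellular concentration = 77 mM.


E = (RT/(zF)) * ln(C_out/C_in)
T = 37 + 273.15 = 310.15 K
E = (8.314 * 310.15 / (-1 * 96485)) * ln(132/77)
E = -14.4 mV


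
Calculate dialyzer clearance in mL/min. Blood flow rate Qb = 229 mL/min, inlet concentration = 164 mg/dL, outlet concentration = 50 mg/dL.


K = Qb * (Cb_in - Cb_out) / Cb_in
K = 229 * (164 - 50) / 164
K = 159.2 mL/min


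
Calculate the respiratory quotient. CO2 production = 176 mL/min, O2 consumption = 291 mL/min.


RQ = VCO2 / VO2
RQ = 176 / 291
RQ = 0.6048


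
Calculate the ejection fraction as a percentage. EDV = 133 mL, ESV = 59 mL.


SV = EDV - ESV = 133 - 59 = 74 mL
EF = SV/EDV * 100 = 74/133 * 100
EF = 55.64%


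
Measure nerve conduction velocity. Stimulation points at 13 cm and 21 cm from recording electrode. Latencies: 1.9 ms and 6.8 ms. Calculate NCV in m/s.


Distance = (21 - 13) / 100 = 0.08 m
dt = (6.8 - 1.9) / 1000 = 0.0049 s
NCV = dist / dt = 16.33 m/s


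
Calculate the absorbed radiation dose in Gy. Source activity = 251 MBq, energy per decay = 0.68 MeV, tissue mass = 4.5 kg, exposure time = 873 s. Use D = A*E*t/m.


A = 251 MBq = 2.5100e+08 Bq
E = 0.68 MeV = 1.08936e-13 J
D = A*E*t/m = 2.5100e+08*1.08936e-13*873/4.5
D = 0.005305 Gy


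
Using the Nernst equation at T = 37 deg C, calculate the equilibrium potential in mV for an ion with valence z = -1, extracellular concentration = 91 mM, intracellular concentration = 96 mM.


E = (RT/(zF)) * ln(C_out/C_in)
T = 37 + 273.15 = 310.15 K
E = (8.314 * 310.15 / (-1 * 96485)) * ln(91/96)
E = 1.429 mV


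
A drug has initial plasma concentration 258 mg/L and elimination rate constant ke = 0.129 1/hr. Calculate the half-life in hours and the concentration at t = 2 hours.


t_half = ln(2) / ke = 0.693147 / 0.129 = 5.373 hr
C(t) = C0 * exp(-ke*t) = 258 * exp(-0.129*2)
C(2) = 199.3 mg/L


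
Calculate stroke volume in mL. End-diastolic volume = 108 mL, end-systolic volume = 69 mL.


SV = EDV - ESV
SV = 108 - 69
SV = 39 mL


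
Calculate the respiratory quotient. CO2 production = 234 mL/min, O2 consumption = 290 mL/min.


RQ = VCO2 / VO2
RQ = 234 / 290
RQ = 0.8069


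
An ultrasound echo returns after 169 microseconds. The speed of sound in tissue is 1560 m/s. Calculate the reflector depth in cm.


depth = c * t / 2
t = 169 us = 1.6900e-04 s
depth = 1560 * 1.6900e-04 / 2
depth = 0.13182 m = 13.182 cm


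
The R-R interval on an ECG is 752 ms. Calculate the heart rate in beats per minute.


HR = 60 / RR_interval(s)
RR = 752 ms = 0.752 s
HR = 60 / 0.752 = 79.79 bpm


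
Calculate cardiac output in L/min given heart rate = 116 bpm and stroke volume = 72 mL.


CO = HR * SV
CO = 116 * 72 / 1000
CO = 8.352 L/min


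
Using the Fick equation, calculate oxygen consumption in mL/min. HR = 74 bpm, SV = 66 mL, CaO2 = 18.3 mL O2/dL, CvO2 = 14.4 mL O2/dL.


CO = HR*SV = 74*66/1000 = 4.884 L/min
a-v O2 diff = 18.3 - 14.4 = 3.9 mL/dL
VO2 = CO * (CaO2-CvO2) * 10 dL/L
VO2 = 4.884 * 3.9 * 10
VO2 = 190.5 mL/min


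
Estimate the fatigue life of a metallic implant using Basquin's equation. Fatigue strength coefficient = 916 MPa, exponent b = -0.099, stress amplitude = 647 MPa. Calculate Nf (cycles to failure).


sigma_a = sigma_f' * (2Nf)^b
2Nf = (sigma_a/sigma_f')^(1/b)
2Nf = (647/916)^(1/-0.099)
2Nf = 33.509162
Nf = 16.75


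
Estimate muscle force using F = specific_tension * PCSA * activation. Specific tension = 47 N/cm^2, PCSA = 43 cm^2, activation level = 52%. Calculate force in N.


F = sigma * PCSA * activation
F = 47 * 43 * 0.52
F = 1051 N


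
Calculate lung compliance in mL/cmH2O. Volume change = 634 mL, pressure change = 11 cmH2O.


C = dV / dP
C = 634 / 11
C = 57.64 mL/cmH2O


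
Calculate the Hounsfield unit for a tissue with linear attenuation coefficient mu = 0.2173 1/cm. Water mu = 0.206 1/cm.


HU = ((mu_tissue - mu_water) / mu_water) * 1000
HU = ((0.2173 - 0.206) / 0.206) * 1000
HU = 54.85


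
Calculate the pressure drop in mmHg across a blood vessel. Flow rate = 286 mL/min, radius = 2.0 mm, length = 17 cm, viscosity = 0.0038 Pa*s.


dP = 8*mu*L*Q / (pi*r^4)
Q = 286 mL/min = 4.76667e-06 m^3/s
dP = 490.081 Pa = 490.081 / 133.322 mmHg = 3.676 mmHg


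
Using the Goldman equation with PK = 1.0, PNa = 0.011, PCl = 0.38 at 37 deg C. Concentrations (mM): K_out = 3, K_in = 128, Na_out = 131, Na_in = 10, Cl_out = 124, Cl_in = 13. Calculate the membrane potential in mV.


Vm = (RT/F)*ln((PK*Ko + PNa*Nao + PCl*Cli)/(PK*Ki + PNa*Nai + PCl*Clo))
Numer = 9.381, Denom = 175.23
Vm = -78.24 mV


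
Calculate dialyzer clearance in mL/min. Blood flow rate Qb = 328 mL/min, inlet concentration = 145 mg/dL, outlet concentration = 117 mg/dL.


K = Qb * (Cb_in - Cb_out) / Cb_in
K = 328 * (145 - 117) / 145
K = 63.34 mL/min


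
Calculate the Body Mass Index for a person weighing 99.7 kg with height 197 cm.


BMI = weight / height^2
height = 197 cm = 1.97 m
BMI = 99.7 / 1.97^2
BMI = 25.69 kg/m^2


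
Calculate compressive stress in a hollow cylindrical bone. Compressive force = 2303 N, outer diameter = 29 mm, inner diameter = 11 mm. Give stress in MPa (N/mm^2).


A = pi*(r_o^2 - r_i^2)
r_o = 14.5 mm, r_i = 5.5 mm
A = 565.487 mm^2
sigma = F/A = 2303 / 565.487
sigma = 4.073 MPa


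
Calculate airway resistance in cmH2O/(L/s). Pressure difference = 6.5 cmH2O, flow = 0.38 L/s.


R = dP / flow
R = 6.5 / 0.38
R = 17.11 cmH2O/(L/s)


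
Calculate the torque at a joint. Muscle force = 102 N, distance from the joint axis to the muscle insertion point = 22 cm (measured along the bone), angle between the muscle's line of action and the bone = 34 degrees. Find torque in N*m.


Torque = F * d * sin(theta)   (moment arm = d*sin(theta))
d = 22 cm = 0.22 m
Torque = 102 * 0.22 * sin(34)
Torque = 12.55 N*m


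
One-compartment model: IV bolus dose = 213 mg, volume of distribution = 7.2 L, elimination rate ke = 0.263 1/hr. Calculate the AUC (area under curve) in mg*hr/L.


C0 = Dose/Vd = 213/7.2 = 29.5833 mg/L
AUC = C0/ke = 29.5833/0.263
AUC = 112.5 mg*hr/L


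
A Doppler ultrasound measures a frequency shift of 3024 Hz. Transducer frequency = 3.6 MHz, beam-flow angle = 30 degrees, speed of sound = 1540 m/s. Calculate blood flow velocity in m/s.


v = fd * c / (2 * f0 * cos(theta))
v = 3024 * 1540 / (2 * 3.6000e+06 * cos(30))
v = 0.7469 m/s


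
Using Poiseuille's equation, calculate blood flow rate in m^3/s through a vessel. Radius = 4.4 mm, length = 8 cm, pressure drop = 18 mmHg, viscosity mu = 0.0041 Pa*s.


Q = pi*r^4*dP / (8*mu*L)
r = 0.0044 m, L = 0.08 m
dP = 18 mmHg = 2399.796 Pa
Q = 0.001077 m^3/s


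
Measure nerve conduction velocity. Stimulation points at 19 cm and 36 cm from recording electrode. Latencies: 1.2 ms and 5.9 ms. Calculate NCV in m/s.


Distance = (36 - 19) / 100 = 0.17 m
dt = (5.9 - 1.2) / 1000 = 0.0047 s
NCV = dist / dt = 36.17 m/s


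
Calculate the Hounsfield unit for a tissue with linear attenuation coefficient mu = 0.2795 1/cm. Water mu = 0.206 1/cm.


HU = ((mu_tissue - mu_water) / mu_water) * 1000
HU = ((0.2795 - 0.206) / 0.206) * 1000
HU = 356.8


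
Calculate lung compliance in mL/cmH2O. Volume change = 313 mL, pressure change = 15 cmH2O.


C = dV / dP
C = 313 / 15
C = 20.87 mL/cmH2O


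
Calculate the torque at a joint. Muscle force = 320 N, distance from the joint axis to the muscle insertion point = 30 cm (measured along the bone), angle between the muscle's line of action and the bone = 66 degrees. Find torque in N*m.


Torque = F * d * sin(theta)   (moment arm = d*sin(theta))
d = 30 cm = 0.3 m
Torque = 320 * 0.3 * sin(66)
Torque = 87.7 N*m


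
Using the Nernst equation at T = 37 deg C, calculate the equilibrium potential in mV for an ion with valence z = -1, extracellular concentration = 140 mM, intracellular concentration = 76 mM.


E = (RT/(zF)) * ln(C_out/C_in)
T = 37 + 273.15 = 310.15 K
E = (8.314 * 310.15 / (-1 * 96485)) * ln(140/76)
E = -16.33 mV


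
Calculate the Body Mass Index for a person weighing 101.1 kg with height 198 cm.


BMI = weight / height^2
height = 198 cm = 1.98 m
BMI = 101.1 / 1.98^2
BMI = 25.79 kg/m^2


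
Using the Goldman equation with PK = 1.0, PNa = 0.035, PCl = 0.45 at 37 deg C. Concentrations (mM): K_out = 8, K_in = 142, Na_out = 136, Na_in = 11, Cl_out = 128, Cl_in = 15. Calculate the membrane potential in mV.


Vm = (RT/F)*ln((PK*Ko + PNa*Nao + PCl*Cli)/(PK*Ki + PNa*Nai + PCl*Clo))
Numer = 19.51, Denom = 199.985
Vm = -62.2 mV


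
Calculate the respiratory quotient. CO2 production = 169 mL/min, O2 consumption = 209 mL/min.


RQ = VCO2 / VO2
RQ = 169 / 209
RQ = 0.8086


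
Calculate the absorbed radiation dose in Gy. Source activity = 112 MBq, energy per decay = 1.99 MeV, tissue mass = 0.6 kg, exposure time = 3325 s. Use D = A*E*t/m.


A = 112 MBq = 1.1200e+08 Bq
E = 1.99 MeV = 3.18798e-13 J
D = A*E*t/m = 1.1200e+08*3.18798e-13*3325/0.6
D = 0.1979 Gy


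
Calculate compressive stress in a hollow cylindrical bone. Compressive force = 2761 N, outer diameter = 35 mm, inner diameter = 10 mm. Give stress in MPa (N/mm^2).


A = pi*(r_o^2 - r_i^2)
r_o = 17.5 mm, r_i = 5 mm
A = 883.573 mm^2
sigma = F/A = 2761 / 883.573
sigma = 3.125 MPa


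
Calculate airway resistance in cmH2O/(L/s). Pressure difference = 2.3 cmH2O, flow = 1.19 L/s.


R = dP / flow
R = 2.3 / 1.19
R = 1.933 cmH2O/(L/s)


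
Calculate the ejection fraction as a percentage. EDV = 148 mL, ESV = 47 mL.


SV = EDV - ESV = 148 - 47 = 101 mL
EF = SV/EDV * 100 = 101/148 * 100
EF = 68.24%


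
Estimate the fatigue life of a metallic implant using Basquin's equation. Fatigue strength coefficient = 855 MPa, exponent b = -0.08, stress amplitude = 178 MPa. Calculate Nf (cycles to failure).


sigma_a = sigma_f' * (2Nf)^b
2Nf = (sigma_a/sigma_f')^(1/b)
2Nf = (178/855)^(1/-0.08)
2Nf = 3.3061793e+08
Nf = 1.6531e+08


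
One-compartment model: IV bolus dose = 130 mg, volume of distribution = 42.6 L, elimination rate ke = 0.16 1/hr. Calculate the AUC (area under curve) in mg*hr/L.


C0 = Dose/Vd = 130/42.6 = 3.05164 mg/L
AUC = C0/ke = 3.05164/0.16
AUC = 19.07 mg*hr/L


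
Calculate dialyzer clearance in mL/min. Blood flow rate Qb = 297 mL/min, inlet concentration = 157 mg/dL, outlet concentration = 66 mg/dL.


K = Qb * (Cb_in - Cb_out) / Cb_in
K = 297 * (157 - 66) / 157
K = 172.1 mL/min


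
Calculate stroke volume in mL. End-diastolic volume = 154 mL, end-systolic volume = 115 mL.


SV = EDV - ESV
SV = 154 - 115
SV = 39 mL


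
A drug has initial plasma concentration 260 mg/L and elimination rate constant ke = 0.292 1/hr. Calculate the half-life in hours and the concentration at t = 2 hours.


t_half = ln(2) / ke = 0.693147 / 0.292 = 2.374 hr
C(t) = C0 * exp(-ke*t) = 260 * exp(-0.292*2)
C(2) = 145 mg/L


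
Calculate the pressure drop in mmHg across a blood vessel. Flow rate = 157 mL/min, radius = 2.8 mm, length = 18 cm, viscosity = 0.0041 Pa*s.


dP = 8*mu*L*Q / (pi*r^4)
Q = 157 mL/min = 2.61667e-06 m^3/s
dP = 80.0043 Pa = 80.0043 / 133.322 mmHg = 0.6001 mmHg


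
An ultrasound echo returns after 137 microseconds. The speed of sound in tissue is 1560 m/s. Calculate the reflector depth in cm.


depth = c * t / 2
t = 137 us = 1.3700e-04 s
depth = 1560 * 1.3700e-04 / 2
depth = 0.10686 m = 10.686 cm


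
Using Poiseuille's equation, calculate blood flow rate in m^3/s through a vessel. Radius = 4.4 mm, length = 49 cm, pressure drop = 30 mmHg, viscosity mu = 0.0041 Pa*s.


Q = pi*r^4*dP / (8*mu*L)
r = 0.0044 m, L = 0.49 m
dP = 30 mmHg = 3999.66 Pa
Q = 2.9303e-04 m^3/s


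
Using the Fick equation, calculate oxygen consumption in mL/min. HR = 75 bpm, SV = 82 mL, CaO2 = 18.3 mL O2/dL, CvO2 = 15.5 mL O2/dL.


CO = HR*SV = 75*82/1000 = 6.15 L/min
a-v O2 diff = 18.3 - 15.5 = 2.8 mL/dL
VO2 = CO * (CaO2-CvO2) * 10 dL/L
VO2 = 6.15 * 2.8 * 10
VO2 = 172.2 mL/min


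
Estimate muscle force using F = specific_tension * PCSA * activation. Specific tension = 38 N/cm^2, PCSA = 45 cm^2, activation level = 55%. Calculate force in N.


F = sigma * PCSA * activation
F = 38 * 45 * 0.55
F = 940.5 N


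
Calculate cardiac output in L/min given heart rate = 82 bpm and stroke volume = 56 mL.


CO = HR * SV
CO = 82 * 56 / 1000
CO = 4.592 L/min


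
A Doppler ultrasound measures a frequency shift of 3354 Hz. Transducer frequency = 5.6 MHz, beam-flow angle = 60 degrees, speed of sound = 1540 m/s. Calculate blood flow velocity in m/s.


v = fd * c / (2 * f0 * cos(theta))
v = 3354 * 1540 / (2 * 5.6000e+06 * cos(60))
v = 0.9223 m/s


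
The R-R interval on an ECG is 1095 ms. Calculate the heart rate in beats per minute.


HR = 60 / RR_interval(s)
RR = 1095 ms = 1.095 s
HR = 60 / 1.095 = 54.79 bpm


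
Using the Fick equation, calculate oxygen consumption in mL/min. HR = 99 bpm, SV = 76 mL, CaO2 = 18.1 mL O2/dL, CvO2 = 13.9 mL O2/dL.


CO = HR*SV = 99*76/1000 = 7.524 L/min
a-v O2 diff = 18.1 - 13.9 = 4.2 mL/dL
VO2 = CO * (CaO2-CvO2) * 10 dL/L
VO2 = 7.524 * 4.2 * 10
VO2 = 316 mL/min


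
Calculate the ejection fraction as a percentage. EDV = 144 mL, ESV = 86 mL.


SV = EDV - ESV = 144 - 86 = 58 mL
EF = SV/EDV * 100 = 58/144 * 100
EF = 40.28%


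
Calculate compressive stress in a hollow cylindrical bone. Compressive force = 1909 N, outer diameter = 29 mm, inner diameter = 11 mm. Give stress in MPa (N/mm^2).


A = pi*(r_o^2 - r_i^2)
r_o = 14.5 mm, r_i = 5.5 mm
A = 565.487 mm^2
sigma = F/A = 1909 / 565.487
sigma = 3.376 MPa


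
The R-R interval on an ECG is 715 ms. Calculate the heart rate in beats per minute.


HR = 60 / RR_interval(s)
RR = 715 ms = 0.715 s
HR = 60 / 0.715 = 83.92 bpm


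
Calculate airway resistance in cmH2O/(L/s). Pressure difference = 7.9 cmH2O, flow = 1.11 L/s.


R = dP / flow
R = 7.9 / 1.11
R = 7.117 cmH2O/(L/s)


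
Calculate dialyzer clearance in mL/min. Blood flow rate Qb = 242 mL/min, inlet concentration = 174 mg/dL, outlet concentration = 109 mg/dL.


K = Qb * (Cb_in - Cb_out) / Cb_in
K = 242 * (174 - 109) / 174
K = 90.4 mL/min


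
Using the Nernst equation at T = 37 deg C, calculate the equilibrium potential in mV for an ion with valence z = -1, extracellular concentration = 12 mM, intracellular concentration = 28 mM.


E = (RT/(zF)) * ln(C_out/C_in)
T = 37 + 273.15 = 310.15 K
E = (8.314 * 310.15 / (-1 * 96485)) * ln(12/28)
E = 22.64 mV


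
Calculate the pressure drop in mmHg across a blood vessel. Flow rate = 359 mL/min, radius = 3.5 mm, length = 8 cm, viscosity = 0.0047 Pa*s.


dP = 8*mu*L*Q / (pi*r^4)
Q = 359 mL/min = 5.98333e-06 m^3/s
dP = 38.1767 Pa = 38.1767 / 133.322 mmHg = 0.2863 mmHg


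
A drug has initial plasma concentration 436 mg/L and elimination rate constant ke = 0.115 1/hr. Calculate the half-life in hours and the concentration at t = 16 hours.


t_half = ln(2) / ke = 0.693147 / 0.115 = 6.027 hr
C(t) = C0 * exp(-ke*t) = 436 * exp(-0.115*16)
C(16) = 69.24 mg/L


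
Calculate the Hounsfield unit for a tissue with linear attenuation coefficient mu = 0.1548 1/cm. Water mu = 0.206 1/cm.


HU = ((mu_tissue - mu_water) / mu_water) * 1000
HU = ((0.1548 - 0.206) / 0.206) * 1000
HU = -248.5


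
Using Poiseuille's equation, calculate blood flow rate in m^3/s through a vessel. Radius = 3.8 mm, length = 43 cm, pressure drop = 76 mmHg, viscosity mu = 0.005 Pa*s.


Q = pi*r^4*dP / (8*mu*L)
r = 0.0038 m, L = 0.43 m
dP = 76 mmHg = 10132.472 Pa
Q = 3.8590e-04 m^3/s


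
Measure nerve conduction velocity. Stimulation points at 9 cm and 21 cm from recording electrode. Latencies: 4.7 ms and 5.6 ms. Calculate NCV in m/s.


Distance = (21 - 9) / 100 = 0.12 m
dt = (5.6 - 4.7) / 1000 = 9.0000e-04 s
NCV = dist / dt = 133.3 m/s


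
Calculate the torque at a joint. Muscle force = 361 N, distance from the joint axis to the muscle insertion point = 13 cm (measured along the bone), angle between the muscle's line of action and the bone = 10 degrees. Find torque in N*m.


Torque = F * d * sin(theta)   (moment arm = d*sin(theta))
d = 13 cm = 0.13 m
Torque = 361 * 0.13 * sin(10)
Torque = 8.149 N*m


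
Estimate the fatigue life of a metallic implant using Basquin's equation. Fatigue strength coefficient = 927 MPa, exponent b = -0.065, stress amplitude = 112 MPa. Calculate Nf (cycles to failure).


sigma_a = sigma_f' * (2Nf)^b
2Nf = (sigma_a/sigma_f')^(1/b)
2Nf = (112/927)^(1/-0.065)
2Nf = 1.3211417e+14
Nf = 6.6057e+13


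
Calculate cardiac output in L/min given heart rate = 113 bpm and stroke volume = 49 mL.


CO = HR * SV
CO = 113 * 49 / 1000
CO = 5.537 L/min


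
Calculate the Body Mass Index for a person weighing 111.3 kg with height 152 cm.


BMI = weight / height^2
height = 152 cm = 1.52 m
BMI = 111.3 / 1.52^2
BMI = 48.17 kg/m^2


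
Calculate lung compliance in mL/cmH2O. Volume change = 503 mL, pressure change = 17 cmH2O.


C = dV / dP
C = 503 / 17
C = 29.59 mL/cmH2O


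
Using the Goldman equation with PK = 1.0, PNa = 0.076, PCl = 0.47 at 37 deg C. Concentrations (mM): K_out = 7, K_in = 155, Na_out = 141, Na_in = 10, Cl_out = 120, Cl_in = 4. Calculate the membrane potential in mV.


Vm = (RT/F)*ln((PK*Ko + PNa*Nao + PCl*Cli)/(PK*Ki + PNa*Nai + PCl*Clo))
Numer = 19.596, Denom = 212.16
Vm = -63.66 mV


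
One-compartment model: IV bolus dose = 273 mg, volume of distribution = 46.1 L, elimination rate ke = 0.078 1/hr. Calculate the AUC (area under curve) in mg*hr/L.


C0 = Dose/Vd = 273/46.1 = 5.92191 mg/L
AUC = C0/ke = 5.92191/0.078
AUC = 75.92 mg*hr/L


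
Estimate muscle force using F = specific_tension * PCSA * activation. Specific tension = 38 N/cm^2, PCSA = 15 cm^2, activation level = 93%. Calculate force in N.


F = sigma * PCSA * activation
F = 38 * 15 * 0.93
F = 530.1 N


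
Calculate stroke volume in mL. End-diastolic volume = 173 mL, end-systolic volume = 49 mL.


SV = EDV - ESV
SV = 173 - 49
SV = 124 mL


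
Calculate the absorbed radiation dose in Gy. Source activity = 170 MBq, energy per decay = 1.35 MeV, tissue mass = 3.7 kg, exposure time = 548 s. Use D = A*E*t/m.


A = 170 MBq = 1.7000e+08 Bq
E = 1.35 MeV = 2.1627e-13 J
D = A*E*t/m = 1.7000e+08*2.1627e-13*548/3.7
D = 0.005445 Gy


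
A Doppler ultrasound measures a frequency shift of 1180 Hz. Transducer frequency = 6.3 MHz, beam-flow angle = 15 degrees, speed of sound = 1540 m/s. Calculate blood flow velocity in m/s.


v = fd * c / (2 * f0 * cos(theta))
v = 1180 * 1540 / (2 * 6.3000e+06 * cos(15))
v = 0.1493 m/s


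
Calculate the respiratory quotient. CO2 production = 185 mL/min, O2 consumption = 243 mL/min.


RQ = VCO2 / VO2
RQ = 185 / 243
RQ = 0.7613


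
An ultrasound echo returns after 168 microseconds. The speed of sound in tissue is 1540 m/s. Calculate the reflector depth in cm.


depth = c * t / 2
t = 168 us = 1.6800e-04 s
depth = 1540 * 1.6800e-04 / 2
depth = 0.12936 m = 12.936 cm


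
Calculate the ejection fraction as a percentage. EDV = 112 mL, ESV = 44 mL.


SV = EDV - ESV = 112 - 44 = 68 mL
EF = SV/EDV * 100 = 68/112 * 100
EF = 60.71%


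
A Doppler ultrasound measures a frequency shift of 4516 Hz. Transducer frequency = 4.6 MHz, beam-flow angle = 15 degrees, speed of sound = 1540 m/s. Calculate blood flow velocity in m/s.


v = fd * c / (2 * f0 * cos(theta))
v = 4516 * 1540 / (2 * 4.6000e+06 * cos(15))
v = 0.7826 m/s


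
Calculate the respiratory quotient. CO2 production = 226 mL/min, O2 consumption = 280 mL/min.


RQ = VCO2 / VO2
RQ = 226 / 280
RQ = 0.8071


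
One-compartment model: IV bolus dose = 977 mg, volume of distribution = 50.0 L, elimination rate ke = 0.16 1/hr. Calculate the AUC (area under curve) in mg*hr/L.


C0 = Dose/Vd = 977/50.0 = 19.54 mg/L
AUC = C0/ke = 19.54/0.16
AUC = 122.1 mg*hr/L


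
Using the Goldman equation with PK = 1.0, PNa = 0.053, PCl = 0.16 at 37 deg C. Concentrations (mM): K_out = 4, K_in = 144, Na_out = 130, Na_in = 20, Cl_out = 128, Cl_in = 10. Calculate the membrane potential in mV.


Vm = (RT/F)*ln((PK*Ko + PNa*Nao + PCl*Cli)/(PK*Ki + PNa*Nai + PCl*Clo))
Numer = 12.49, Denom = 165.54
Vm = -69.07 mV


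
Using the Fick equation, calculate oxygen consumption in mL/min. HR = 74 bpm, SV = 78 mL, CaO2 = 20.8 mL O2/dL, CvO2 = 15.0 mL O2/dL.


CO = HR*SV = 74*78/1000 = 5.772 L/min
a-v O2 diff = 20.8 - 15.0 = 5.8 mL/dL
VO2 = CO * (CaO2-CvO2) * 10 dL/L
VO2 = 5.772 * 5.8 * 10
VO2 = 334.8 mL/min


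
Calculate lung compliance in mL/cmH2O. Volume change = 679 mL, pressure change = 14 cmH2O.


C = dV / dP
C = 679 / 14
C = 48.5 mL/cmH2O


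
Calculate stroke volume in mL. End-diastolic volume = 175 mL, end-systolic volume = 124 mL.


SV = EDV - ESV
SV = 175 - 124
SV = 51 mL


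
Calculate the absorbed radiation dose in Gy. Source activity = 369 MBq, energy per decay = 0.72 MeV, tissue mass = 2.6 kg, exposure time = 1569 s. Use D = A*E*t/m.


A = 369 MBq = 3.6900e+08 Bq
E = 0.72 MeV = 1.15344e-13 J
D = A*E*t/m = 3.6900e+08*1.15344e-13*1569/2.6
D = 0.02568 Gy


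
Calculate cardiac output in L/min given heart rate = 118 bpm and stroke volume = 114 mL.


CO = HR * SV
CO = 118 * 114 / 1000
CO = 13.45 L/min


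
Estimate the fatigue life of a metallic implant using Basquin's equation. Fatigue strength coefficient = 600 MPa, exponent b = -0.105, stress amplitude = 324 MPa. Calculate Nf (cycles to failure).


sigma_a = sigma_f' * (2Nf)^b
2Nf = (sigma_a/sigma_f')^(1/b)
2Nf = (324/600)^(1/-0.105)
2Nf = 353.69658
Nf = 176.8


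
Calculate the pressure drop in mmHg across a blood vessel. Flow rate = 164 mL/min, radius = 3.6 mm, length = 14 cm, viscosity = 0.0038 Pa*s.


dP = 8*mu*L*Q / (pi*r^4)
Q = 164 mL/min = 2.73333e-06 m^3/s
dP = 22.0462 Pa = 22.0462 / 133.322 mmHg = 0.1654 mmHg


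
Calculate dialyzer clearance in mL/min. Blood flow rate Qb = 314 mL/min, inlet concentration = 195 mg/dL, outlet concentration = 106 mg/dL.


K = Qb * (Cb_in - Cb_out) / Cb_in
K = 314 * (195 - 106) / 195
K = 143.3 mL/min


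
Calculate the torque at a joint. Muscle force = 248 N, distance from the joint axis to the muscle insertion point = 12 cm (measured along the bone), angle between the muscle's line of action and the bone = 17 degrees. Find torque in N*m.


Torque = F * d * sin(theta)   (moment arm = d*sin(theta))
d = 12 cm = 0.12 m
Torque = 248 * 0.12 * sin(17)
Torque = 8.701 N*m


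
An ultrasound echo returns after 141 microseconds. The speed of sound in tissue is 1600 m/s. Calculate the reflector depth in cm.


depth = c * t / 2
t = 141 us = 1.4100e-04 s
depth = 1600 * 1.4100e-04 / 2
depth = 0.1128 m = 11.28 cm


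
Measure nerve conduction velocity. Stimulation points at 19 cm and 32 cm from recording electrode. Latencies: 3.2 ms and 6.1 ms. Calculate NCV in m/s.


Distance = (32 - 19) / 100 = 0.13 m
dt = (6.1 - 3.2) / 1000 = 0.0029 s
NCV = dist / dt = 44.83 m/s


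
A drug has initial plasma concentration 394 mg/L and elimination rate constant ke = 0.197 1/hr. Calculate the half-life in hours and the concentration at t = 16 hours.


t_half = ln(2) / ke = 0.693147 / 0.197 = 3.519 hr
C(t) = C0 * exp(-ke*t) = 394 * exp(-0.197*16)
C(16) = 16.85 mg/L


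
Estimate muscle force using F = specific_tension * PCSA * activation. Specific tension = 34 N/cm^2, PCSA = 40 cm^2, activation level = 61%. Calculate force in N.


F = sigma * PCSA * activation
F = 34 * 40 * 0.61
F = 829.6 N


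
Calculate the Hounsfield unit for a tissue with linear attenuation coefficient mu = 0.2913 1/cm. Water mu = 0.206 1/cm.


HU = ((mu_tissue - mu_water) / mu_water) * 1000
HU = ((0.2913 - 0.206) / 0.206) * 1000
HU = 414.1


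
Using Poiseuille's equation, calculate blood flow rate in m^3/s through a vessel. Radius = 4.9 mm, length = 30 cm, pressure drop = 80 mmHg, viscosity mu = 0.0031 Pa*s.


Q = pi*r^4*dP / (8*mu*L)
r = 0.0049 m, L = 0.3 m
dP = 80 mmHg = 10665.76 Pa
Q = 0.002596 m^3/s


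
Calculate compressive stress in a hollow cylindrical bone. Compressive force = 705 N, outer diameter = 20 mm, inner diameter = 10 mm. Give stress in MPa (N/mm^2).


A = pi*(r_o^2 - r_i^2)
r_o = 10 mm, r_i = 5 mm
A = 235.619 mm^2
sigma = F/A = 705 / 235.619
sigma = 2.992 MPa


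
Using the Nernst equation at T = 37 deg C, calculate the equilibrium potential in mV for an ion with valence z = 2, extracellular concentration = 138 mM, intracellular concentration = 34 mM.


E = (RT/(zF)) * ln(C_out/C_in)
T = 37 + 273.15 = 310.15 K
E = (8.314 * 310.15 / (2 * 96485)) * ln(138/34)
E = 18.72 mV


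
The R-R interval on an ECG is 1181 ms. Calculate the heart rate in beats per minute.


HR = 60 / RR_interval(s)
RR = 1181 ms = 1.181 s
HR = 60 / 1.181 = 50.8 bpm


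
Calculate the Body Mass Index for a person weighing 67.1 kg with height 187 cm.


BMI = weight / height^2
height = 187 cm = 1.87 m
BMI = 67.1 / 1.87^2
BMI = 19.19 kg/m^2


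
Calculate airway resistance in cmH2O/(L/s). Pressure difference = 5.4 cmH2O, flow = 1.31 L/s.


R = dP / flow
R = 5.4 / 1.31
R = 4.122 cmH2O/(L/s)


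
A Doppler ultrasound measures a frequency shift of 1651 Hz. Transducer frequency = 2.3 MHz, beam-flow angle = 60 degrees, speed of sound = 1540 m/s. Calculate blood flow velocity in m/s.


v = fd * c / (2 * f0 * cos(theta))
v = 1651 * 1540 / (2 * 2.3000e+06 * cos(60))
v = 1.105 m/s


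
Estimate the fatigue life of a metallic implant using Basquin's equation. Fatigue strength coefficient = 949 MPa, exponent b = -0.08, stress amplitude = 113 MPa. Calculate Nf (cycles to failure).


sigma_a = sigma_f' * (2Nf)^b
2Nf = (sigma_a/sigma_f')^(1/b)
2Nf = (113/949)^(1/-0.08)
2Nf = 3.5673614e+11
Nf = 1.7837e+11


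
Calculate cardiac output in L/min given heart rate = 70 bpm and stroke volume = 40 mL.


CO = HR * SV
CO = 70 * 40 / 1000
CO = 2.8 L/min


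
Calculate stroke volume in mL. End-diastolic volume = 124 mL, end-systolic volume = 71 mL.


SV = EDV - ESV
SV = 124 - 71
SV = 53 mL


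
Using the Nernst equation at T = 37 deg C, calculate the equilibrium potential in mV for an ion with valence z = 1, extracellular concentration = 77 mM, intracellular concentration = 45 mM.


E = (RT/(zF)) * ln(C_out/C_in)
T = 37 + 273.15 = 310.15 K
E = (8.314 * 310.15 / (1 * 96485)) * ln(77/45)
E = 14.36 mV


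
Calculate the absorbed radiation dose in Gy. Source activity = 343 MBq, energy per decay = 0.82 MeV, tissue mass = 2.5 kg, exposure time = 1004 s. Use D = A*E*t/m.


A = 343 MBq = 3.4300e+08 Bq
E = 0.82 MeV = 1.31364e-13 J
D = A*E*t/m = 3.4300e+08*1.31364e-13*1004/2.5
D = 0.0181 Gy


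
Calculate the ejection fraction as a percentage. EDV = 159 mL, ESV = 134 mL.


SV = EDV - ESV = 159 - 134 = 25 mL
EF = SV/EDV * 100 = 25/159 * 100
EF = 15.72%


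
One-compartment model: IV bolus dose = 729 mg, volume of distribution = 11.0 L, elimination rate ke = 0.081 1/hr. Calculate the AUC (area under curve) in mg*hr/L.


C0 = Dose/Vd = 729/11.0 = 66.2727 mg/L
AUC = C0/ke = 66.2727/0.081
AUC = 818.2 mg*hr/L


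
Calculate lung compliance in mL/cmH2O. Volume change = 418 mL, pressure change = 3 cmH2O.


C = dV / dP
C = 418 / 3
C = 139.3 mL/cmH2O


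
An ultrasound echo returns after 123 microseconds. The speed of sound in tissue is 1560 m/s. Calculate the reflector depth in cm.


depth = c * t / 2
t = 123 us = 1.2300e-04 s
depth = 1560 * 1.2300e-04 / 2
depth = 0.09594 m = 9.594 cm


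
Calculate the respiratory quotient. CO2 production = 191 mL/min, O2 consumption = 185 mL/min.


RQ = VCO2 / VO2
RQ = 191 / 185
RQ = 1.032


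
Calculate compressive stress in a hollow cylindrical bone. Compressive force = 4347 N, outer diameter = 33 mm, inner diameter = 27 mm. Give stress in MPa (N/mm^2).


A = pi*(r_o^2 - r_i^2)
r_o = 16.5 mm, r_i = 13.5 mm
A = 282.743 mm^2
sigma = F/A = 4347 / 282.743
sigma = 15.37 MPa


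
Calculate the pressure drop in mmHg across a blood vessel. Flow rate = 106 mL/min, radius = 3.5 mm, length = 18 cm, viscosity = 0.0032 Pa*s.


dP = 8*mu*L*Q / (pi*r^4)
Q = 106 mL/min = 1.76667e-06 m^3/s
dP = 17.2682 Pa = 17.2682 / 133.322 mmHg = 0.1295 mmHg


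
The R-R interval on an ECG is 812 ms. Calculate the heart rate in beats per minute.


HR = 60 / RR_interval(s)
RR = 812 ms = 0.812 s
HR = 60 / 0.812 = 73.89 bpm


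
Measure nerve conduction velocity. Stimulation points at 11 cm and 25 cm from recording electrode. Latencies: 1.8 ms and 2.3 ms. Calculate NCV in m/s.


Distance = (25 - 11) / 100 = 0.14 m
dt = (2.3 - 1.8) / 1000 = 5.0000e-04 s
NCV = dist / dt = 280 m/s


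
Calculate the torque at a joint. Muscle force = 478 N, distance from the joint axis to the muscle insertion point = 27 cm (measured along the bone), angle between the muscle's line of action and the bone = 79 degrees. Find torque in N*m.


Torque = F * d * sin(theta)   (moment arm = d*sin(theta))
d = 27 cm = 0.27 m
Torque = 478 * 0.27 * sin(79)
Torque = 126.7 N*m


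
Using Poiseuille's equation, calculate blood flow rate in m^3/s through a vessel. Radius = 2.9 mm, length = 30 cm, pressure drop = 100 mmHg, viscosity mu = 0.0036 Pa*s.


Q = pi*r^4*dP / (8*mu*L)
r = 0.0029 m, L = 0.3 m
dP = 100 mmHg = 13332.2 Pa
Q = 3.4287e-04 m^3/s


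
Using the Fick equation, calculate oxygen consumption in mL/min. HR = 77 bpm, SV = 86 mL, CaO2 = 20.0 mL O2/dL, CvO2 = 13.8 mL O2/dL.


CO = HR*SV = 77*86/1000 = 6.622 L/min
a-v O2 diff = 20.0 - 13.8 = 6.2 mL/dL
VO2 = CO * (CaO2-CvO2) * 10 dL/L
VO2 = 6.622 * 6.2 * 10
VO2 = 410.6 mL/min


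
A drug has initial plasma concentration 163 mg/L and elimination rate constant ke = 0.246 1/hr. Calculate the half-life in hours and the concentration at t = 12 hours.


t_half = ln(2) / ke = 0.693147 / 0.246 = 2.818 hr
C(t) = C0 * exp(-ke*t) = 163 * exp(-0.246*12)
C(12) = 8.514 mg/L


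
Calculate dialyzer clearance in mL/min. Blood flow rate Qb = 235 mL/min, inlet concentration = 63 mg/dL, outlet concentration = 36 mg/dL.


K = Qb * (Cb_in - Cb_out) / Cb_in
K = 235 * (63 - 36) / 63
K = 100.7 mL/min


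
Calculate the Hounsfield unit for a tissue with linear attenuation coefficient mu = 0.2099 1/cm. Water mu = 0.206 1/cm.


HU = ((mu_tissue - mu_water) / mu_water) * 1000
HU = ((0.2099 - 0.206) / 0.206) * 1000
HU = 18.93


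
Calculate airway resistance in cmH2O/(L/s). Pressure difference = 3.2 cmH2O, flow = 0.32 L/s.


R = dP / flow
R = 3.2 / 0.32
R = 10 cmH2O/(L/s)


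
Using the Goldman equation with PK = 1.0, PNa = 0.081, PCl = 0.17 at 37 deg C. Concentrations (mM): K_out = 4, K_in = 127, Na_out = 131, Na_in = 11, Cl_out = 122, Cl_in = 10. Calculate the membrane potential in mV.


Vm = (RT/F)*ln((PK*Ko + PNa*Nao + PCl*Cli)/(PK*Ki + PNa*Nai + PCl*Clo))
Numer = 16.311, Denom = 148.631
Vm = -59.05 mV


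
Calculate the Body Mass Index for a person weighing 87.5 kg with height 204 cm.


BMI = weight / height^2
height = 204 cm = 2.04 m
BMI = 87.5 / 2.04^2
BMI = 21.03 kg/m^2


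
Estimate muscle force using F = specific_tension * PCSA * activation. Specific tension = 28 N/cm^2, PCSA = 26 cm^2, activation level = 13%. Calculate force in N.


F = sigma * PCSA * activation
F = 28 * 26 * 0.13
F = 94.64 N


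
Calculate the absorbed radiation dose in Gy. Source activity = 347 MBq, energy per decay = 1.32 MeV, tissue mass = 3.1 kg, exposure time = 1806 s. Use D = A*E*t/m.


A = 347 MBq = 3.4700e+08 Bq
E = 1.32 MeV = 2.11464e-13 J
D = A*E*t/m = 3.4700e+08*2.11464e-13*1806/3.1
D = 0.04275 Gy


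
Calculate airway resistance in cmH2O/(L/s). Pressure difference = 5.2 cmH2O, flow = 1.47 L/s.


R = dP / flow
R = 5.2 / 1.47
R = 3.537 cmH2O/(L/s)


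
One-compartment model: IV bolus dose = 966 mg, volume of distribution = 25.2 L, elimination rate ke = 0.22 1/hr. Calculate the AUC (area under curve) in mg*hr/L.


C0 = Dose/Vd = 966/25.2 = 38.3333 mg/L
AUC = C0/ke = 38.3333/0.22
AUC = 174.2 mg*hr/L


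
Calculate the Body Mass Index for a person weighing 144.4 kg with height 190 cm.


BMI = weight / height^2
height = 190 cm = 1.9 m
BMI = 144.4 / 1.9^2
BMI = 40 kg/m^2


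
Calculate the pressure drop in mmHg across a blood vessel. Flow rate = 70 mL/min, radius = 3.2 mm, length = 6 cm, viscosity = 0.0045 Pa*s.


dP = 8*mu*L*Q / (pi*r^4)
Q = 70 mL/min = 1.16667e-06 m^3/s
dP = 7.64983 Pa = 7.64983 / 133.322 mmHg = 0.05738 mmHg


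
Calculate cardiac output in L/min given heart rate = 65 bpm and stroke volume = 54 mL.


CO = HR * SV
CO = 65 * 54 / 1000
CO = 3.51 L/min


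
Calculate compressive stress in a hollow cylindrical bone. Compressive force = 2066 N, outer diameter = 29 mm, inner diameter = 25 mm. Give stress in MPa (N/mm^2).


A = pi*(r_o^2 - r_i^2)
r_o = 14.5 mm, r_i = 12.5 mm
A = 169.646 mm^2
sigma = F/A = 2066 / 169.646
sigma = 12.18 MPa


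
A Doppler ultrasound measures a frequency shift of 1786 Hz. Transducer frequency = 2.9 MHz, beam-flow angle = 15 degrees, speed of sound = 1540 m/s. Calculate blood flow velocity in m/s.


v = fd * c / (2 * f0 * cos(theta))
v = 1786 * 1540 / (2 * 2.9000e+06 * cos(15))
v = 0.4909 m/s


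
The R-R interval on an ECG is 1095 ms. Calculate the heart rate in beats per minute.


HR = 60 / RR_interval(s)
RR = 1095 ms = 1.095 s
HR = 60 / 1.095 = 54.79 bpm


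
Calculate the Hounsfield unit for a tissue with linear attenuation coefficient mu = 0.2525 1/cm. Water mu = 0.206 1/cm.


HU = ((mu_tissue - mu_water) / mu_water) * 1000
HU = ((0.2525 - 0.206) / 0.206) * 1000
HU = 225.7


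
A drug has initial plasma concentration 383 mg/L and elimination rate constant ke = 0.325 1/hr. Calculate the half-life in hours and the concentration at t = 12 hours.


t_half = ln(2) / ke = 0.693147 / 0.325 = 2.133 hr
C(t) = C0 * exp(-ke*t) = 383 * exp(-0.325*12)
C(12) = 7.753 mg/L


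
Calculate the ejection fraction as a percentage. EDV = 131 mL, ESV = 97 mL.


SV = EDV - ESV = 131 - 97 = 34 mL
EF = SV/EDV * 100 = 34/131 * 100
EF = 25.95%


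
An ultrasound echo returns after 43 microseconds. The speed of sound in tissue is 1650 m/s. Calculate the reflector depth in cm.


depth = c * t / 2
t = 43 us = 4.3000e-05 s
depth = 1650 * 4.3000e-05 / 2
depth = 0.035475 m = 3.5475 cm


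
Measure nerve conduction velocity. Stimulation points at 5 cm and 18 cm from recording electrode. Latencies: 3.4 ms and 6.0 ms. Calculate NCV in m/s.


Distance = (18 - 5) / 100 = 0.13 m
dt = (6.0 - 3.4) / 1000 = 0.0026 s
NCV = dist / dt = 50 m/s


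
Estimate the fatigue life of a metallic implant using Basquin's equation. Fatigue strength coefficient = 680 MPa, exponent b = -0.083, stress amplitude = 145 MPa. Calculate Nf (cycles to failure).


sigma_a = sigma_f' * (2Nf)^b
2Nf = (sigma_a/sigma_f')^(1/b)
2Nf = (145/680)^(1/-0.083)
2Nf = 1.219088e+08
Nf = 6.0954e+07


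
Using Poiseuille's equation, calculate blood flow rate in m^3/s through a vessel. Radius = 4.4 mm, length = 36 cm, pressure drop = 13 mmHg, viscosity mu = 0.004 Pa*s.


Q = pi*r^4*dP / (8*mu*L)
r = 0.0044 m, L = 0.36 m
dP = 13 mmHg = 1733.186 Pa
Q = 1.7715e-04 m^3/s


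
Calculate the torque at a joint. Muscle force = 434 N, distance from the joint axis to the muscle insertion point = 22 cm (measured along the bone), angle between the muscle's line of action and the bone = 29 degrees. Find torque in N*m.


Torque = F * d * sin(theta)   (moment arm = d*sin(theta))
d = 22 cm = 0.22 m
Torque = 434 * 0.22 * sin(29)
Torque = 46.29 N*m


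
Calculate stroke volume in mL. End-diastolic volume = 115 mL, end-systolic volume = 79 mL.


SV = EDV - ESV
SV = 115 - 79
SV = 36 mL


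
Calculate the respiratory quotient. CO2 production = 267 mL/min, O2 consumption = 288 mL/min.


RQ = VCO2 / VO2
RQ = 267 / 288
RQ = 0.9271


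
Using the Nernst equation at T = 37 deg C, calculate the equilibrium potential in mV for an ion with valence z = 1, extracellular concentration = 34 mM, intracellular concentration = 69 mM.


E = (RT/(zF)) * ln(C_out/C_in)
T = 37 + 273.15 = 310.15 K
E = (8.314 * 310.15 / (1 * 96485)) * ln(34/69)
E = -18.91 mV


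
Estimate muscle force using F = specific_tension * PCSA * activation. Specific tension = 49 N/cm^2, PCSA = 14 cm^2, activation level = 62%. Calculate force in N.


F = sigma * PCSA * activation
F = 49 * 14 * 0.62
F = 425.3 N


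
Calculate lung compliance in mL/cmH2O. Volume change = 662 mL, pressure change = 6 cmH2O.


C = dV / dP
C = 662 / 6
C = 110.3 mL/cmH2O


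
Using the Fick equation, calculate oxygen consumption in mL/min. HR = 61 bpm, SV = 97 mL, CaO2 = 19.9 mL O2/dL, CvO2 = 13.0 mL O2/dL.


CO = HR*SV = 61*97/1000 = 5.917 L/min
a-v O2 diff = 19.9 - 13.0 = 6.9 mL/dL
VO2 = CO * (CaO2-CvO2) * 10 dL/L
VO2 = 5.917 * 6.9 * 10
VO2 = 408.3 mL/min


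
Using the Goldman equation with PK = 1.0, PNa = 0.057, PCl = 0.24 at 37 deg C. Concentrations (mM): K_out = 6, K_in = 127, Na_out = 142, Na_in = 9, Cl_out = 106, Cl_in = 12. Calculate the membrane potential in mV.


Vm = (RT/F)*ln((PK*Ko + PNa*Nao + PCl*Cli)/(PK*Ki + PNa*Nai + PCl*Clo))
Numer = 16.974, Denom = 152.953
Vm = -58.75 mV


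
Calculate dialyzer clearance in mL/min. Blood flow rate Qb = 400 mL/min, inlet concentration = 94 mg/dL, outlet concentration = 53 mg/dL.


K = Qb * (Cb_in - Cb_out) / Cb_in
K = 400 * (94 - 53) / 94
K = 174.5 mL/min


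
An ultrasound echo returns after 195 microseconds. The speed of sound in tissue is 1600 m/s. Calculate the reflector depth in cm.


depth = c * t / 2
t = 195 us = 1.9500e-04 s
depth = 1600 * 1.9500e-04 / 2
depth = 0.156 m = 15.6 cm


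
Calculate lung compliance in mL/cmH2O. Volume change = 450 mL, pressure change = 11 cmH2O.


C = dV / dP
C = 450 / 11
C = 40.91 mL/cmH2O


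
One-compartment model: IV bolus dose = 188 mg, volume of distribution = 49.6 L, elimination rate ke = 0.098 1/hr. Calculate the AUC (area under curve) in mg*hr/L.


C0 = Dose/Vd = 188/49.6 = 3.79032 mg/L
AUC = C0/ke = 3.79032/0.098
AUC = 38.68 mg*hr/L


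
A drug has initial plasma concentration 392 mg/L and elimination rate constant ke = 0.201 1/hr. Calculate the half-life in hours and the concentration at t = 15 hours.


t_half = ln(2) / ke = 0.693147 / 0.201 = 3.448 hr
C(t) = C0 * exp(-ke*t) = 392 * exp(-0.201*15)
C(15) = 19.23 mg/L


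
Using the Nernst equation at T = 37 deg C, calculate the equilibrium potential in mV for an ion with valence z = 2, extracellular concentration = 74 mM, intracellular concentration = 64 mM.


E = (RT/(zF)) * ln(C_out/C_in)
T = 37 + 273.15 = 310.15 K
E = (8.314 * 310.15 / (2 * 96485)) * ln(74/64)
E = 1.94 mV


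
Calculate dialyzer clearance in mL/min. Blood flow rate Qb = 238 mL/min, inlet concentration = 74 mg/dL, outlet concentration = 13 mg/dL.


K = Qb * (Cb_in - Cb_out) / Cb_in
K = 238 * (74 - 13) / 74
K = 196.2 mL/min


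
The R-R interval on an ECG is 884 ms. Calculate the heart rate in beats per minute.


HR = 60 / RR_interval(s)
RR = 884 ms = 0.884 s
HR = 60 / 0.884 = 67.87 bpm


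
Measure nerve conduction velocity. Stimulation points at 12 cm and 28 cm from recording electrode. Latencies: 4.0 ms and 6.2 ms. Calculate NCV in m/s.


Distance = (28 - 12) / 100 = 0.16 m
dt = (6.2 - 4.0) / 1000 = 0.0022 s
NCV = dist / dt = 72.73 m/s
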